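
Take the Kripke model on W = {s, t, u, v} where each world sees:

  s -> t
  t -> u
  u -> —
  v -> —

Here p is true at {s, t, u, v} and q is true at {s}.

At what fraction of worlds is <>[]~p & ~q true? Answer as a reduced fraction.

1/4

s: <>[]~p is F, ~q is F. ✗
t: <>[]~p is T, ~q is T. ✓
u: <>[]~p is F, ~q is T. ✗
v: <>[]~p is F, ~q is T. ✗
That's 1 of 4 worlds, so 1/4.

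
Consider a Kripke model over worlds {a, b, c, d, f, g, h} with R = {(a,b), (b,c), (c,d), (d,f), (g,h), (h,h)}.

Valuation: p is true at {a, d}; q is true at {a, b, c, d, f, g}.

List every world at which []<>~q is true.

{f, g, h}

a: successors {b}; <>~q there: b:F. ✗
b: successors {c}; <>~q there: c:F. ✗
c: successors {d}; <>~q there: d:F. ✗
d: successors {f}; <>~q there: f:F. ✗
f: no successors, so []<>~q holds vacuously. ✓
g: successors {h}; <>~q there: h:T. ✓
h: successors {h}; <>~q there: h:T. ✓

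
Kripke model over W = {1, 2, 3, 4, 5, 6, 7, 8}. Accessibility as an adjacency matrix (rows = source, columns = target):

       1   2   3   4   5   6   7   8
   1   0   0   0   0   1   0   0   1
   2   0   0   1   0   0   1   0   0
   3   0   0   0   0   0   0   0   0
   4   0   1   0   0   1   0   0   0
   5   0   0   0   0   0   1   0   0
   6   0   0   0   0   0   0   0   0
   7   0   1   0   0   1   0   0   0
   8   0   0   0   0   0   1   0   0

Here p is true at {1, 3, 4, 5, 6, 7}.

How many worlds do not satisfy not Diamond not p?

1: Diamond not p is T. ✗
2: Diamond not p is F. ✓
3: Diamond not p is F. ✓
4: Diamond not p is T. ✗
5: Diamond not p is F. ✓
6: Diamond not p is F. ✓
7: Diamond not p is T. ✗
8: Diamond not p is F. ✓
Satisfying worlds: {2, 3, 5, 6, 8}.
So not Diamond not p fails at the other 3 worlds.

3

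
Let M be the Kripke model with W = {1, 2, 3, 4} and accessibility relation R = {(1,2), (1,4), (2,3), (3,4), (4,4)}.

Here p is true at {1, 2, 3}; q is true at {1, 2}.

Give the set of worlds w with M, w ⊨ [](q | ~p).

1: successors {2, 4}; q | ~p there: 2:T, 4:T. ✓
2: successors {3}; q | ~p there: 3:F. ✗
3: successors {4}; q | ~p there: 4:T. ✓
4: successors {4}; q | ~p there: 4:T. ✓

{1, 3, 4}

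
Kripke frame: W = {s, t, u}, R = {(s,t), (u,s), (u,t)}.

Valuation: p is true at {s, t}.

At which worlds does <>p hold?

s: successors {t}; p there: t:T. ✓
t: no successors, so <>p fails. ✗
u: successors {s, t}; p there: s:T, t:T. ✓

{s, u}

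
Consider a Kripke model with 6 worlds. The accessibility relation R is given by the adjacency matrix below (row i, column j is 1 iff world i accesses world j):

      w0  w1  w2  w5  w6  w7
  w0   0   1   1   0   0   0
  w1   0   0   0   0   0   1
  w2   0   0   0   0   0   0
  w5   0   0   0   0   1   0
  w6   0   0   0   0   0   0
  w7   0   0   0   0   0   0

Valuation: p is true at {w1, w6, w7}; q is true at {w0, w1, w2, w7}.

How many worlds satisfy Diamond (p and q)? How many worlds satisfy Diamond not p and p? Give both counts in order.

For Diamond (p and q):
w0: successors {w1, w2}; p and q there: w1:T, w2:F. ✓
w1: successors {w7}; p and q there: w7:T. ✓
w2: no successors, so Diamond (p and q) fails. ✗
w5: successors {w6}; p and q there: w6:F. ✗
w6: no successors, so Diamond (p and q) fails. ✗
w7: no successors, so Diamond (p and q) fails. ✗
— 2 worlds.
For Diamond not p and p:
w0: Diamond not p is T, p is F. ✗
w1: Diamond not p is F, p is T. ✗
w2: Diamond not p is F, p is F. ✗
w5: Diamond not p is F, p is F. ✗
w6: Diamond not p is F, p is T. ✗
w7: Diamond not p is F, p is T. ✗
— 0 worlds.

2 and 0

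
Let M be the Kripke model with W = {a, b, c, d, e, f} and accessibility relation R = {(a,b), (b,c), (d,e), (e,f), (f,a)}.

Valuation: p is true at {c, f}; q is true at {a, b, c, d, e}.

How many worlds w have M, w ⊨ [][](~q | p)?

4

a: successors {b}; [](~q | p) there: b:T. ✓
b: successors {c}; [](~q | p) there: c:T. ✓
c: no successors, so [][](~q | p) holds vacuously. ✓
d: successors {e}; [](~q | p) there: e:T. ✓
e: successors {f}; [](~q | p) there: f:F. ✗
f: successors {a}; [](~q | p) there: a:F. ✗
Satisfying worlds: {a, b, c, d}.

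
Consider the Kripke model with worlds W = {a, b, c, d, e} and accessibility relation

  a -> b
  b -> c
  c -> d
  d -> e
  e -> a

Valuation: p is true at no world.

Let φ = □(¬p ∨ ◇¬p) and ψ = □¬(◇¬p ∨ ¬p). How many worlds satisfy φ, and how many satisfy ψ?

5 and 0

For □(¬p ∨ ◇¬p):
a: successors {b}; ¬p ∨ ◇¬p there: b:T. ✓
b: successors {c}; ¬p ∨ ◇¬p there: c:T. ✓
c: successors {d}; ¬p ∨ ◇¬p there: d:T. ✓
d: successors {e}; ¬p ∨ ◇¬p there: e:T. ✓
e: successors {a}; ¬p ∨ ◇¬p there: a:T. ✓
— 5 worlds.
For □¬(◇¬p ∨ ¬p):
a: successors {b}; ¬(◇¬p ∨ ¬p) there: b:F. ✗
b: successors {c}; ¬(◇¬p ∨ ¬p) there: c:F. ✗
c: successors {d}; ¬(◇¬p ∨ ¬p) there: d:F. ✗
d: successors {e}; ¬(◇¬p ∨ ¬p) there: e:F. ✗
e: successors {a}; ¬(◇¬p ∨ ¬p) there: a:F. ✗
— 0 worlds.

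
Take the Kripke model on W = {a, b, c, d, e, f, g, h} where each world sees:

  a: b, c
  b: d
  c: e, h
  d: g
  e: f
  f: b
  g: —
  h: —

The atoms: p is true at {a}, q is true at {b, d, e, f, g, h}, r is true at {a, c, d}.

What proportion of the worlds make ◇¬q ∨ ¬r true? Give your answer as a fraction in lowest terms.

3/4

a: ◇¬q is T, ¬r is F. ✓
b: ◇¬q is F, ¬r is T. ✓
c: ◇¬q is F, ¬r is F. ✗
d: ◇¬q is F, ¬r is F. ✗
e: ◇¬q is F, ¬r is T. ✓
f: ◇¬q is F, ¬r is T. ✓
g: ◇¬q is F, ¬r is T. ✓
h: ◇¬q is F, ¬r is T. ✓
That's 6 of 8 worlds, so 6/8 = 3/4.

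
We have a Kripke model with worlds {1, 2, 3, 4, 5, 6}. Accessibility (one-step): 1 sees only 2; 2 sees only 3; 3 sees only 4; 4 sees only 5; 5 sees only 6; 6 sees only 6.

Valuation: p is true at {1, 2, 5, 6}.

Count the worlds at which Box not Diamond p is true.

2

1: successors {2}; not Diamond p there: 2:T. ✓
2: successors {3}; not Diamond p there: 3:T. ✓
3: successors {4}; not Diamond p there: 4:F. ✗
4: successors {5}; not Diamond p there: 5:F. ✗
5: successors {6}; not Diamond p there: 6:F. ✗
6: successors {6}; not Diamond p there: 6:F. ✗
Satisfying worlds: {1, 2}.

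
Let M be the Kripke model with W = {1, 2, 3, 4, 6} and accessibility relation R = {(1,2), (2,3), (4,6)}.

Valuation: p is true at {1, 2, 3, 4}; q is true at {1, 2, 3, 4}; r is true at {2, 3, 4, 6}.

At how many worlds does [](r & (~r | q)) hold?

4

1: successors {2}; r & (~r | q) there: 2:T. ✓
2: successors {3}; r & (~r | q) there: 3:T. ✓
3: no successors, so [](r & (~r | q)) holds vacuously. ✓
4: successors {6}; r & (~r | q) there: 6:F. ✗
6: no successors, so [](r & (~r | q)) holds vacuously. ✓
Satisfying worlds: {1, 2, 3, 6}.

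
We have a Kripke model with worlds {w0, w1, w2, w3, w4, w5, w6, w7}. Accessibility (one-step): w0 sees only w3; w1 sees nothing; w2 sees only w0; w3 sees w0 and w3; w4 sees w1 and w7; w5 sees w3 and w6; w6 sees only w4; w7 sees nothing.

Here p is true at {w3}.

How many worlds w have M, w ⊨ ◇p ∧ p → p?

8

w0: ◇p ∧ p is F, p is F. ✓
w1: ◇p ∧ p is F, p is F. ✓
w2: ◇p ∧ p is F, p is F. ✓
w3: ◇p ∧ p is T, p is T. ✓
w4: ◇p ∧ p is F, p is F. ✓
w5: ◇p ∧ p is F, p is F. ✓
w6: ◇p ∧ p is F, p is F. ✓
w7: ◇p ∧ p is F, p is F. ✓
Satisfying worlds: {w0, w1, w2, w3, w4, w5, w6, w7}.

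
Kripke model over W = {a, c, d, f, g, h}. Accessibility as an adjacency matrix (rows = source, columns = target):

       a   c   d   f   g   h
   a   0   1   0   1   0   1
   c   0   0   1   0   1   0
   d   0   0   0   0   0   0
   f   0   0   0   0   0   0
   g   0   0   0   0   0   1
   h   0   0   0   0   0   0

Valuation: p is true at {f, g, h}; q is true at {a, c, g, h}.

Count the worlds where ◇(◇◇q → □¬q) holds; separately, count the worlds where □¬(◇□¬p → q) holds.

3 and 3

For ◇(◇◇q → □¬q):
a: successors {c, f, h}; ◇◇q → □¬q there: c:F, f:T, h:T. ✓
c: successors {d, g}; ◇◇q → □¬q there: d:T, g:T. ✓
d: no successors, so ◇(◇◇q → □¬q) fails. ✗
f: no successors, so ◇(◇◇q → □¬q) fails. ✗
g: successors {h}; ◇◇q → □¬q there: h:T. ✓
h: no successors, so ◇(◇◇q → □¬q) fails. ✗
— 3 worlds.
For □¬(◇□¬p → q):
a: successors {c, f, h}; ¬(◇□¬p → q) there: c:F, f:F, h:F. ✗
c: successors {d, g}; ¬(◇□¬p → q) there: d:F, g:F. ✗
d: no successors, so □¬(◇□¬p → q) holds vacuously. ✓
f: no successors, so □¬(◇□¬p → q) holds vacuously. ✓
g: successors {h}; ¬(◇□¬p → q) there: h:F. ✗
h: no successors, so □¬(◇□¬p → q) holds vacuously. ✓
— 3 worlds.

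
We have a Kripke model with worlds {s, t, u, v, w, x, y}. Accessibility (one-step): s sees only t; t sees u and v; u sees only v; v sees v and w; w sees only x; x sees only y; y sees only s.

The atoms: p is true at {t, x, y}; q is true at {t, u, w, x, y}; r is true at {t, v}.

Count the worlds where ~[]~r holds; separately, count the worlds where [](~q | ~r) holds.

4 and 6

For ~[]~r:
s: []~r is F. ✓
t: []~r is F. ✓
u: []~r is F. ✓
v: []~r is F. ✓
w: []~r is T. ✗
x: []~r is T. ✗
y: []~r is T. ✗
— 4 worlds.
For [](~q | ~r):
s: successors {t}; ~q | ~r there: t:F. ✗
t: successors {u, v}; ~q | ~r there: u:T, v:T. ✓
u: successors {v}; ~q | ~r there: v:T. ✓
v: successors {v, w}; ~q | ~r there: v:T, w:T. ✓
w: successors {x}; ~q | ~r there: x:T. ✓
x: successors {y}; ~q | ~r there: y:T. ✓
y: successors {s}; ~q | ~r there: s:T. ✓
— 6 worlds.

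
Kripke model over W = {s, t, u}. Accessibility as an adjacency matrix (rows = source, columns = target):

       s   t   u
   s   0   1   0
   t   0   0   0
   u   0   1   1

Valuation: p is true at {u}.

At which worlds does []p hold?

s: successors {t}; p there: t:F. ✗
t: no successors, so []p holds vacuously. ✓
u: successors {t, u}; p there: t:F, u:T. ✗

{t}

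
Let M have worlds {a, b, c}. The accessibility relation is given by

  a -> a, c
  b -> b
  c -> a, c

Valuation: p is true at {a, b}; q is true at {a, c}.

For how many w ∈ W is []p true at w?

1

a: successors {a, c}; p there: a:T, c:F. ✗
b: successors {b}; p there: b:T. ✓
c: successors {a, c}; p there: a:T, c:F. ✗
Satisfying worlds: {b}.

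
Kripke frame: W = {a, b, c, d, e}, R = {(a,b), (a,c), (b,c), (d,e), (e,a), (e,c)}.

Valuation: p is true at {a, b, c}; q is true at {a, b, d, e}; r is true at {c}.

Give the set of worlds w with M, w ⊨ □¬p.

{c, d}

a: successors {b, c}; ¬p there: b:F, c:F. ✗
b: successors {c}; ¬p there: c:F. ✗
c: no successors, so □¬p holds vacuously. ✓
d: successors {e}; ¬p there: e:T. ✓
e: successors {a, c}; ¬p there: a:F, c:F. ✗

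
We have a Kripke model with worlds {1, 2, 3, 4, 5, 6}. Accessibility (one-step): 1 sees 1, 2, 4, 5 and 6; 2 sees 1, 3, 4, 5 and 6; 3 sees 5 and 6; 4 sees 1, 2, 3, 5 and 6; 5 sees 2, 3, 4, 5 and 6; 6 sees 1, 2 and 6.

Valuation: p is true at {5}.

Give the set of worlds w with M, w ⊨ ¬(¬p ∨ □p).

{5}

1: ¬p ∨ □p is T. ✗
2: ¬p ∨ □p is T. ✗
3: ¬p ∨ □p is T. ✗
4: ¬p ∨ □p is T. ✗
5: ¬p ∨ □p is F. ✓
6: ¬p ∨ □p is T. ✗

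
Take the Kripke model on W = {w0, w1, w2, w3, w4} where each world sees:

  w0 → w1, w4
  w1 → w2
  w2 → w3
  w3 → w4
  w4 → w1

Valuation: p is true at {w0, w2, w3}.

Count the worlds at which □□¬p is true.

w0: successors {w1, w4}; □¬p there: w1:F, w4:T. ✗
w1: successors {w2}; □¬p there: w2:F. ✗
w2: successors {w3}; □¬p there: w3:T. ✓
w3: successors {w4}; □¬p there: w4:T. ✓
w4: successors {w1}; □¬p there: w1:F. ✗
Satisfying worlds: {w2, w3}.

2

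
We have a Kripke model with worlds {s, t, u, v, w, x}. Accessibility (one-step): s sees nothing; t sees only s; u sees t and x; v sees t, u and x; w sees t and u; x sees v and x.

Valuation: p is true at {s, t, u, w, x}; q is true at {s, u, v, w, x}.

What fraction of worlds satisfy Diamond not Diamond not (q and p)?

2/3

s: no successors, so Diamond not Diamond not (q and p) fails. ✗
t: successors {s}; not Diamond not (q and p) there: s:T. ✓
u: successors {t, x}; not Diamond not (q and p) there: t:T, x:F. ✓
v: successors {t, u, x}; not Diamond not (q and p) there: t:T, u:F, x:F. ✓
w: successors {t, u}; not Diamond not (q and p) there: t:T, u:F. ✓
x: successors {v, x}; not Diamond not (q and p) there: v:F, x:F. ✗
That's 4 of 6 worlds, so 4/6 = 2/3.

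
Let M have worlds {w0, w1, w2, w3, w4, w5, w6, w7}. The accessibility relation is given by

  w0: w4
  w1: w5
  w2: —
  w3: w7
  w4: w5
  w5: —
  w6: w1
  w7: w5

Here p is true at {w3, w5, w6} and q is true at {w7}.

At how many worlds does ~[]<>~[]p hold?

w0: []<>~[]p is F. ✓
w1: []<>~[]p is F. ✓
w2: []<>~[]p is T. ✗
w3: []<>~[]p is F. ✓
w4: []<>~[]p is F. ✓
w5: []<>~[]p is T. ✗
w6: []<>~[]p is F. ✓
w7: []<>~[]p is F. ✓
Satisfying worlds: {w0, w1, w3, w4, w6, w7}.

6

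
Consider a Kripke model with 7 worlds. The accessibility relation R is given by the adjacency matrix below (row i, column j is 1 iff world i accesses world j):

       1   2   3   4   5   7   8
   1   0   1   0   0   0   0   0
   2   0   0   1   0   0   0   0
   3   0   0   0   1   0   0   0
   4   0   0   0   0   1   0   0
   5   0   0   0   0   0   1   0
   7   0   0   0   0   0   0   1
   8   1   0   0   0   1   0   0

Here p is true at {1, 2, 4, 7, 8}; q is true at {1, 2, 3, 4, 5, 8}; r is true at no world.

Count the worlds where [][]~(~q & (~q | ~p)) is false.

2

1: successors {2}; []~(~q & (~q | ~p)) there: 2:T. ✓
2: successors {3}; []~(~q & (~q | ~p)) there: 3:T. ✓
3: successors {4}; []~(~q & (~q | ~p)) there: 4:T. ✓
4: successors {5}; []~(~q & (~q | ~p)) there: 5:F. ✗
5: successors {7}; []~(~q & (~q | ~p)) there: 7:T. ✓
7: successors {8}; []~(~q & (~q | ~p)) there: 8:T. ✓
8: successors {1, 5}; []~(~q & (~q | ~p)) there: 1:T, 5:F. ✗
Satisfying worlds: {1, 2, 3, 5, 7}.
So [][]~(~q & (~q | ~p)) fails at the other 2 worlds.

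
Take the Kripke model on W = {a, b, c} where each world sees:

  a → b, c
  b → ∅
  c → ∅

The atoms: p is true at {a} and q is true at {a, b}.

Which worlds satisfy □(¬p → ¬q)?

a: successors {b, c}; ¬p → ¬q there: b:F, c:T. ✗
b: no successors, so □(¬p → ¬q) holds vacuously. ✓
c: no successors, so □(¬p → ¬q) holds vacuously. ✓

{b, c}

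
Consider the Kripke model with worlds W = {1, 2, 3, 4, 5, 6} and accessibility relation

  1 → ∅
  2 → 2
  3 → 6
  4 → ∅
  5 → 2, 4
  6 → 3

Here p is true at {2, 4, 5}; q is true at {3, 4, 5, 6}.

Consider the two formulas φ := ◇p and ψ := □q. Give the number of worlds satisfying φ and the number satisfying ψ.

2 and 4

For ◇p:
1: no successors, so ◇p fails. ✗
2: successors {2}; p there: 2:T. ✓
3: successors {6}; p there: 6:F. ✗
4: no successors, so ◇p fails. ✗
5: successors {2, 4}; p there: 2:T, 4:T. ✓
6: successors {3}; p there: 3:F. ✗
— 2 worlds.
For □q:
1: no successors, so □q holds vacuously. ✓
2: successors {2}; q there: 2:F. ✗
3: successors {6}; q there: 6:T. ✓
4: no successors, so □q holds vacuously. ✓
5: successors {2, 4}; q there: 2:F, 4:T. ✗
6: successors {3}; q there: 3:T. ✓
— 4 worlds.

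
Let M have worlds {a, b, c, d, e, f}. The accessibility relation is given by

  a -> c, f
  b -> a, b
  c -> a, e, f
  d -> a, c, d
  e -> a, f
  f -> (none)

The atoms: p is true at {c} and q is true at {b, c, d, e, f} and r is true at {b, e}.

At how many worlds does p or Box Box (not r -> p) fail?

4

a: p is F, Box Box (not r -> p) is F. ✗
b: p is F, Box Box (not r -> p) is F. ✗
c: p is T, Box Box (not r -> p) is F. ✓
d: p is F, Box Box (not r -> p) is F. ✗
e: p is F, Box Box (not r -> p) is F. ✗
f: p is F, Box Box (not r -> p) is T. ✓
Satisfying worlds: {c, f}.
So p or Box Box (not r -> p) fails at the other 4 worlds.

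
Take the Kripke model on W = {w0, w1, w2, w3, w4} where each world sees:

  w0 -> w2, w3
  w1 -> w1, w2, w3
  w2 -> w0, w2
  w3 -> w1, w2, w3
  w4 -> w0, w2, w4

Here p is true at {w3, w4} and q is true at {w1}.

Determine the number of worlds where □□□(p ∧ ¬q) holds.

w0: successors {w2, w3}; □□(p ∧ ¬q) there: w2:F, w3:F. ✗
w1: successors {w1, w2, w3}; □□(p ∧ ¬q) there: w1:F, w2:F, w3:F. ✗
w2: successors {w0, w2}; □□(p ∧ ¬q) there: w0:F, w2:F. ✗
w3: successors {w1, w2, w3}; □□(p ∧ ¬q) there: w1:F, w2:F, w3:F. ✗
w4: successors {w0, w2, w4}; □□(p ∧ ¬q) there: w0:F, w2:F, w4:F. ✗
Satisfying worlds: ∅.

0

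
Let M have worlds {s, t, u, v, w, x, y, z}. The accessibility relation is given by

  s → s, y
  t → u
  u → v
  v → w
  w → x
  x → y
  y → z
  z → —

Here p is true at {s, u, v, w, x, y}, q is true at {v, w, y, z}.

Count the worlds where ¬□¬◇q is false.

s: □¬◇q is F. ✓
t: □¬◇q is F. ✓
u: □¬◇q is F. ✓
v: □¬◇q is T. ✗
w: □¬◇q is F. ✓
x: □¬◇q is F. ✓
y: □¬◇q is T. ✗
z: □¬◇q is T. ✗
Satisfying worlds: {s, t, u, w, x}.
So ¬□¬◇q fails at the other 3 worlds.

3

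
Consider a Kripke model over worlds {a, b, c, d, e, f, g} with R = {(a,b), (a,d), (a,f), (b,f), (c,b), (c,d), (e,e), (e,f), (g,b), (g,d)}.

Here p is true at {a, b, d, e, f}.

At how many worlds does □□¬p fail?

4

a: successors {b, d, f}; □¬p there: b:F, d:T, f:T. ✗
b: successors {f}; □¬p there: f:T. ✓
c: successors {b, d}; □¬p there: b:F, d:T. ✗
d: no successors, so □□¬p holds vacuously. ✓
e: successors {e, f}; □¬p there: e:F, f:T. ✗
f: no successors, so □□¬p holds vacuously. ✓
g: successors {b, d}; □¬p there: b:F, d:T. ✗
Satisfying worlds: {b, d, f}.
So □□¬p fails at the other 4 worlds.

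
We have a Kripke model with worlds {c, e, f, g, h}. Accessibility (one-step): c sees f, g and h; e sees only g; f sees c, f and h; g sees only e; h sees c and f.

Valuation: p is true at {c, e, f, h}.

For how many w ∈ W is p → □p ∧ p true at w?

3

c: p is T, □p ∧ p is F. ✗
e: p is T, □p ∧ p is F. ✗
f: p is T, □p ∧ p is T. ✓
g: p is F, □p ∧ p is F. ✓
h: p is T, □p ∧ p is T. ✓
Satisfying worlds: {f, g, h}.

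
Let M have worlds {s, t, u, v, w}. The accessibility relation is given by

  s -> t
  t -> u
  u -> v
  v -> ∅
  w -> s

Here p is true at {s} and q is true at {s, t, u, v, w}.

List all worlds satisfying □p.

s: successors {t}; p there: t:F. ✗
t: successors {u}; p there: u:F. ✗
u: successors {v}; p there: v:F. ✗
v: no successors, so □p holds vacuously. ✓
w: successors {s}; p there: s:T. ✓

{v, w}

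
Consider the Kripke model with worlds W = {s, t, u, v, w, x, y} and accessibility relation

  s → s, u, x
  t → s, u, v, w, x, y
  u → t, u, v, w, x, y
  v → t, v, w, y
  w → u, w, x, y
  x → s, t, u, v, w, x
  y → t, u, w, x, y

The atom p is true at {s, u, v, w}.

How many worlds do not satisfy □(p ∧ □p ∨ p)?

7

s: successors {s, u, x}; p ∧ □p ∨ p there: s:T, u:T, x:F. ✗
t: successors {s, u, v, w, x, y}; p ∧ □p ∨ p there: s:T, u:T, v:T, w:T, x:F, y:F. ✗
u: successors {t, u, v, w, x, y}; p ∧ □p ∨ p there: t:F, u:T, v:T, w:T, x:F, y:F. ✗
v: successors {t, v, w, y}; p ∧ □p ∨ p there: t:F, v:T, w:T, y:F. ✗
w: successors {u, w, x, y}; p ∧ □p ∨ p there: u:T, w:T, x:F, y:F. ✗
x: successors {s, t, u, v, w, x}; p ∧ □p ∨ p there: s:T, t:F, u:T, v:T, w:T, x:F. ✗
y: successors {t, u, w, x, y}; p ∧ □p ∨ p there: t:F, u:T, w:T, x:F, y:F. ✗
Satisfying worlds: ∅.
So □(p ∧ □p ∨ p) fails at the other 7 worlds.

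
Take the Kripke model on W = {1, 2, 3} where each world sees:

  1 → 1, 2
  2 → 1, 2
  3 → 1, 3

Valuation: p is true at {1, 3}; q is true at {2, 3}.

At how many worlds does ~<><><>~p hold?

0

1: <><><>~p is T. ✗
2: <><><>~p is T. ✗
3: <><><>~p is T. ✗
Satisfying worlds: ∅.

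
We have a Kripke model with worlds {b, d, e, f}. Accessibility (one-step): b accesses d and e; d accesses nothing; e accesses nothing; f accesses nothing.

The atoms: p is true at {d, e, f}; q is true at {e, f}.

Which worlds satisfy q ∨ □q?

{d, e, f}

b: q is F, □q is F. ✗
d: q is F, □q is T. ✓
e: q is T, □q is T. ✓
f: q is T, □q is T. ✓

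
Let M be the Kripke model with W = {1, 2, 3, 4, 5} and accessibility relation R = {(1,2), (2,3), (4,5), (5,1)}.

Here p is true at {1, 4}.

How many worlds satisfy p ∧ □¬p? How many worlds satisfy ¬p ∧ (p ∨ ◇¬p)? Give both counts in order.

For p ∧ □¬p:
1: p is T, □¬p is T. ✓
2: p is F, □¬p is T. ✗
3: p is F, □¬p is T. ✗
4: p is T, □¬p is T. ✓
5: p is F, □¬p is F. ✗
— 2 worlds.
For ¬p ∧ (p ∨ ◇¬p):
1: ¬p is F, p ∨ ◇¬p is T. ✗
2: ¬p is T, p ∨ ◇¬p is T. ✓
3: ¬p is T, p ∨ ◇¬p is F. ✗
4: ¬p is F, p ∨ ◇¬p is T. ✗
5: ¬p is T, p ∨ ◇¬p is F. ✗
— 1 world.

2 and 1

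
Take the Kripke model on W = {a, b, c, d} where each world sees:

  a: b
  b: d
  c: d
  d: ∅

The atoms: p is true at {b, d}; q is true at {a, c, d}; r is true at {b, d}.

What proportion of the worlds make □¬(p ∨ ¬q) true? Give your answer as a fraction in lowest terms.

a: successors {b}; ¬(p ∨ ¬q) there: b:F. ✗
b: successors {d}; ¬(p ∨ ¬q) there: d:F. ✗
c: successors {d}; ¬(p ∨ ¬q) there: d:F. ✗
d: no successors, so □¬(p ∨ ¬q) holds vacuously. ✓
That's 1 of 4 worlds, so 1/4.

1/4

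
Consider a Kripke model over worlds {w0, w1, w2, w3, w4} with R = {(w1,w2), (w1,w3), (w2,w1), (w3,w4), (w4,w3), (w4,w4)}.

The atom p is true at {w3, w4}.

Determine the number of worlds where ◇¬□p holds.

2

w0: no successors, so ◇¬□p fails. ✗
w1: successors {w2, w3}; ¬□p there: w2:T, w3:F. ✓
w2: successors {w1}; ¬□p there: w1:T. ✓
w3: successors {w4}; ¬□p there: w4:F. ✗
w4: successors {w3, w4}; ¬□p there: w3:F, w4:F. ✗
Satisfying worlds: {w1, w2}.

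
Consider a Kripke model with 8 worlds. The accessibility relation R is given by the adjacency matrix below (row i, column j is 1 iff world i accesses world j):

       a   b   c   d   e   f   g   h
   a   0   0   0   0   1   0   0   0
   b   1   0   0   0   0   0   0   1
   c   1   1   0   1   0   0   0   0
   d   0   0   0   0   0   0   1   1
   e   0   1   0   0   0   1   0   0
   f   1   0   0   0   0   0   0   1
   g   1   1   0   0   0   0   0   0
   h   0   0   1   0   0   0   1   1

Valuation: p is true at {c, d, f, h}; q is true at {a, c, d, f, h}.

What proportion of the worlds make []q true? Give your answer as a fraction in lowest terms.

1/4

a: successors {e}; q there: e:F. ✗
b: successors {a, h}; q there: a:T, h:T. ✓
c: successors {a, b, d}; q there: a:T, b:F, d:T. ✗
d: successors {g, h}; q there: g:F, h:T. ✗
e: successors {b, f}; q there: b:F, f:T. ✗
f: successors {a, h}; q there: a:T, h:T. ✓
g: successors {a, b}; q there: a:T, b:F. ✗
h: successors {c, g, h}; q there: c:T, g:F, h:T. ✗
That's 2 of 8 worlds, so 2/8 = 1/4.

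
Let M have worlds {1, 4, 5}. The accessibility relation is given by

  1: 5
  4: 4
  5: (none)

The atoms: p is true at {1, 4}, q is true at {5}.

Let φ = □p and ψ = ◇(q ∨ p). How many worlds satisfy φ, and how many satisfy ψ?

For □p:
1: successors {5}; p there: 5:F. ✗
4: successors {4}; p there: 4:T. ✓
5: no successors, so □p holds vacuously. ✓
— 2 worlds.
For ◇(q ∨ p):
1: successors {5}; q ∨ p there: 5:T. ✓
4: successors {4}; q ∨ p there: 4:T. ✓
5: no successors, so ◇(q ∨ p) fails. ✗
— 2 worlds.

2 and 2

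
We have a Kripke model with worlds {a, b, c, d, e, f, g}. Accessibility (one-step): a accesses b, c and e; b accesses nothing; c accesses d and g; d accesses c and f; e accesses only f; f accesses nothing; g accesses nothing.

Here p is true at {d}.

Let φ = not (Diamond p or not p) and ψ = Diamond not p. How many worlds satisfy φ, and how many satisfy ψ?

For not (Diamond p or not p):
a: Diamond p or not p is T. ✗
b: Diamond p or not p is T. ✗
c: Diamond p or not p is T. ✗
d: Diamond p or not p is F. ✓
e: Diamond p or not p is T. ✗
f: Diamond p or not p is T. ✗
g: Diamond p or not p is T. ✗
— 1 world.
For Diamond not p:
a: successors {b, c, e}; not p there: b:T, c:T, e:T. ✓
b: no successors, so Diamond not p fails. ✗
c: successors {d, g}; not p there: d:F, g:T. ✓
d: successors {c, f}; not p there: c:T, f:T. ✓
e: successors {f}; not p there: f:T. ✓
f: no successors, so Diamond not p fails. ✗
g: no successors, so Diamond not p fails. ✗
— 4 worlds.

1 and 4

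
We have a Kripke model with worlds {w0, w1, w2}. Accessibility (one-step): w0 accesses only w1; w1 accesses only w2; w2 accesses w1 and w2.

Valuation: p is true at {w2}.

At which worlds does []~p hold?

w0: successors {w1}; ~p there: w1:T. ✓
w1: successors {w2}; ~p there: w2:F. ✗
w2: successors {w1, w2}; ~p there: w1:T, w2:F. ✗

{w0}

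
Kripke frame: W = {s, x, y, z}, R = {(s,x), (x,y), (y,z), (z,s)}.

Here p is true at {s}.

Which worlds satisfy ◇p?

s: successors {x}; p there: x:F. ✗
x: successors {y}; p there: y:F. ✗
y: successors {z}; p there: z:F. ✗
z: successors {s}; p there: s:T. ✓

{z}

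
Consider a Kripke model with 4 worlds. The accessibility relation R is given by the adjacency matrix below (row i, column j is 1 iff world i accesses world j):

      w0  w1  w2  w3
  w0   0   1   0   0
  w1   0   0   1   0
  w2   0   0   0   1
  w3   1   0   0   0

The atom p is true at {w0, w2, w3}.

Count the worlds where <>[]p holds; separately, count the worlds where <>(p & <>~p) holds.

For <>[]p:
w0: successors {w1}; []p there: w1:T. ✓
w1: successors {w2}; []p there: w2:T. ✓
w2: successors {w3}; []p there: w3:T. ✓
w3: successors {w0}; []p there: w0:F. ✗
— 3 worlds.
For <>(p & <>~p):
w0: successors {w1}; p & <>~p there: w1:F. ✗
w1: successors {w2}; p & <>~p there: w2:F. ✗
w2: successors {w3}; p & <>~p there: w3:F. ✗
w3: successors {w0}; p & <>~p there: w0:T. ✓
— 1 world.

3 and 1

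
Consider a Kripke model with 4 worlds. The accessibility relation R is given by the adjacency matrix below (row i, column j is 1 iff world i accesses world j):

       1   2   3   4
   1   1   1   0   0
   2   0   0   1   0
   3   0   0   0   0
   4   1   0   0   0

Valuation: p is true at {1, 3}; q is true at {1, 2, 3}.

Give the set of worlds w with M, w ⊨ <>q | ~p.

1: <>q is T, ~p is F. ✓
2: <>q is T, ~p is T. ✓
3: <>q is F, ~p is F. ✗
4: <>q is T, ~p is T. ✓

{1, 2, 4}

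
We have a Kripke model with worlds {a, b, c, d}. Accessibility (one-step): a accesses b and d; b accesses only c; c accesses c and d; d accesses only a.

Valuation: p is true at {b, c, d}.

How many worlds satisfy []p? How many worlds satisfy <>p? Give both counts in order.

3 and 3

For []p:
a: successors {b, d}; p there: b:T, d:T. ✓
b: successors {c}; p there: c:T. ✓
c: successors {c, d}; p there: c:T, d:T. ✓
d: successors {a}; p there: a:F. ✗
— 3 worlds.
For <>p:
a: successors {b, d}; p there: b:T, d:T. ✓
b: successors {c}; p there: c:T. ✓
c: successors {c, d}; p there: c:T, d:T. ✓
d: successors {a}; p there: a:F. ✗
— 3 worlds.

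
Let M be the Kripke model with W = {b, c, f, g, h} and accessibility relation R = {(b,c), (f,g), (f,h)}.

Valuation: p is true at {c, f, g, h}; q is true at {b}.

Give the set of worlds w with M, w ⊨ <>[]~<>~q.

b: successors {c}; []~<>~q there: c:T. ✓
c: no successors, so <>[]~<>~q fails. ✗
f: successors {g, h}; []~<>~q there: g:T, h:T. ✓
g: no successors, so <>[]~<>~q fails. ✗
h: no successors, so <>[]~<>~q fails. ✗

{b, f}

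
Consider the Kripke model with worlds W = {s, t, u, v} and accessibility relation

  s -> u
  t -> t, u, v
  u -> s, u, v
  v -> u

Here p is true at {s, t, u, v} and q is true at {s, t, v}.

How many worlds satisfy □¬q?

2

s: successors {u}; ¬q there: u:T. ✓
t: successors {t, u, v}; ¬q there: t:F, u:T, v:F. ✗
u: successors {s, u, v}; ¬q there: s:F, u:T, v:F. ✗
v: successors {u}; ¬q there: u:T. ✓
Satisfying worlds: {s, v}.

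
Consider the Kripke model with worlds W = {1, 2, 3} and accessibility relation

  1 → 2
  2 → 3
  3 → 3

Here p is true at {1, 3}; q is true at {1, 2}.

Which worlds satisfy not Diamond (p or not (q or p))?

{1}

1: Diamond (p or not (q or p)) is F. ✓
2: Diamond (p or not (q or p)) is T. ✗
3: Diamond (p or not (q or p)) is T. ✗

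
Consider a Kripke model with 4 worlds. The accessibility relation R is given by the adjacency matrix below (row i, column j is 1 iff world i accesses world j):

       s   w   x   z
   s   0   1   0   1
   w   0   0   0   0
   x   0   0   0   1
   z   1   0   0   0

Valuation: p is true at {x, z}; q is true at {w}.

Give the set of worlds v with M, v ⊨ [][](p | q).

s: successors {w, z}; [](p | q) there: w:T, z:F. ✗
w: no successors, so [][](p | q) holds vacuously. ✓
x: successors {z}; [](p | q) there: z:F. ✗
z: successors {s}; [](p | q) there: s:T. ✓

{w, z}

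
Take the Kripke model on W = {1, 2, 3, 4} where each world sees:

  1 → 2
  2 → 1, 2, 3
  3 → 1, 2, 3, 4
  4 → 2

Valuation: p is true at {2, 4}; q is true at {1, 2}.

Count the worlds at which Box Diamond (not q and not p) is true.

2

1: successors {2}; Diamond (not q and not p) there: 2:T. ✓
2: successors {1, 2, 3}; Diamond (not q and not p) there: 1:F, 2:T, 3:T. ✗
3: successors {1, 2, 3, 4}; Diamond (not q and not p) there: 1:F, 2:T, 3:T, 4:F. ✗
4: successors {2}; Diamond (not q and not p) there: 2:T. ✓
Satisfying worlds: {1, 4}.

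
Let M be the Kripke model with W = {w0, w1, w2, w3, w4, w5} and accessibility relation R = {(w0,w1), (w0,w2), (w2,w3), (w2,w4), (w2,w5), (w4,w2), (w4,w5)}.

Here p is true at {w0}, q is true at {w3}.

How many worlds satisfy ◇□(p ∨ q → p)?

3

w0: successors {w1, w2}; □(p ∨ q → p) there: w1:T, w2:F. ✓
w1: no successors, so ◇□(p ∨ q → p) fails. ✗
w2: successors {w3, w4, w5}; □(p ∨ q → p) there: w3:T, w4:T, w5:T. ✓
w3: no successors, so ◇□(p ∨ q → p) fails. ✗
w4: successors {w2, w5}; □(p ∨ q → p) there: w2:F, w5:T. ✓
w5: no successors, so ◇□(p ∨ q → p) fails. ✗
Satisfying worlds: {w0, w2, w4}.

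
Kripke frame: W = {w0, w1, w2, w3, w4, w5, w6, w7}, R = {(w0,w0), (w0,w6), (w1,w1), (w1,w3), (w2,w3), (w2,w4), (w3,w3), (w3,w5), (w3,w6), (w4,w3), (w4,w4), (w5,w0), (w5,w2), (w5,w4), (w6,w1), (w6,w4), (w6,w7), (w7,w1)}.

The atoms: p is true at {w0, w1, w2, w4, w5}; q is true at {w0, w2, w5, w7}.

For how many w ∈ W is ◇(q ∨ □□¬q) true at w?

w0: successors {w0, w6}; q ∨ □□¬q there: w0:T, w6:T. ✓
w1: successors {w1, w3}; q ∨ □□¬q there: w1:F, w3:F. ✗
w2: successors {w3, w4}; q ∨ □□¬q there: w3:F, w4:F. ✗
w3: successors {w3, w5, w6}; q ∨ □□¬q there: w3:F, w5:T, w6:T. ✓
w4: successors {w3, w4}; q ∨ □□¬q there: w3:F, w4:F. ✗
w5: successors {w0, w2, w4}; q ∨ □□¬q there: w0:T, w2:T, w4:F. ✓
w6: successors {w1, w4, w7}; q ∨ □□¬q there: w1:F, w4:F, w7:T. ✓
w7: successors {w1}; q ∨ □□¬q there: w1:F. ✗
Satisfying worlds: {w0, w3, w5, w6}.

4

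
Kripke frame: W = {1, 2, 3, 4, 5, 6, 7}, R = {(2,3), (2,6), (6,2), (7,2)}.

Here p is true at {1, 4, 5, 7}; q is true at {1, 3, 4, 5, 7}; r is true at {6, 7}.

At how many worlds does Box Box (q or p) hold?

1: no successors, so Box Box (q or p) holds vacuously. ✓
2: successors {3, 6}; Box (q or p) there: 3:T, 6:F. ✗
3: no successors, so Box Box (q or p) holds vacuously. ✓
4: no successors, so Box Box (q or p) holds vacuously. ✓
5: no successors, so Box Box (q or p) holds vacuously. ✓
6: successors {2}; Box (q or p) there: 2:F. ✗
7: successors {2}; Box (q or p) there: 2:F. ✗
Satisfying worlds: {1, 3, 4, 5}.

4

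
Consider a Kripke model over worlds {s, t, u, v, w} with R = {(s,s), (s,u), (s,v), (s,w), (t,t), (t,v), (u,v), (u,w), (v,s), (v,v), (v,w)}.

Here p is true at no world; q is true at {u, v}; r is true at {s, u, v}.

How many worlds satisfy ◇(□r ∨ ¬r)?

s: successors {s, u, v, w}; □r ∨ ¬r there: s:F, u:F, v:F, w:T. ✓
t: successors {t, v}; □r ∨ ¬r there: t:T, v:F. ✓
u: successors {v, w}; □r ∨ ¬r there: v:F, w:T. ✓
v: successors {s, v, w}; □r ∨ ¬r there: s:F, v:F, w:T. ✓
w: no successors, so ◇(□r ∨ ¬r) fails. ✗
Satisfying worlds: {s, t, u, v}.

4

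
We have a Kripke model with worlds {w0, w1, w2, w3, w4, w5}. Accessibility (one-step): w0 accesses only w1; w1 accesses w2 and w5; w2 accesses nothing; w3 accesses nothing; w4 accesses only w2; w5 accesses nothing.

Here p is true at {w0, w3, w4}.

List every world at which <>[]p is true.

{w1, w4}

w0: successors {w1}; []p there: w1:F. ✗
w1: successors {w2, w5}; []p there: w2:T, w5:T. ✓
w2: no successors, so <>[]p fails. ✗
w3: no successors, so <>[]p fails. ✗
w4: successors {w2}; []p there: w2:T. ✓
w5: no successors, so <>[]p fails. ✗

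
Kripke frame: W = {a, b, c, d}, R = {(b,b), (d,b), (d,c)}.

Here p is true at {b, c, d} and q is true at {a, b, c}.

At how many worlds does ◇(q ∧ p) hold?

a: no successors, so ◇(q ∧ p) fails. ✗
b: successors {b}; q ∧ p there: b:T. ✓
c: no successors, so ◇(q ∧ p) fails. ✗
d: successors {b, c}; q ∧ p there: b:T, c:T. ✓
Satisfying worlds: {b, d}.

2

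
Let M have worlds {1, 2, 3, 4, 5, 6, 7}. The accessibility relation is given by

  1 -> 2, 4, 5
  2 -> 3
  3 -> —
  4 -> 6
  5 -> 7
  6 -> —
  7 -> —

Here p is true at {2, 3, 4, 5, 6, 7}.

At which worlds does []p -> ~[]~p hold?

{1, 2, 4, 5}

1: []p is T, ~[]~p is T. ✓
2: []p is T, ~[]~p is T. ✓
3: []p is T, ~[]~p is F. ✗
4: []p is T, ~[]~p is T. ✓
5: []p is T, ~[]~p is T. ✓
6: []p is T, ~[]~p is F. ✗
7: []p is T, ~[]~p is F. ✗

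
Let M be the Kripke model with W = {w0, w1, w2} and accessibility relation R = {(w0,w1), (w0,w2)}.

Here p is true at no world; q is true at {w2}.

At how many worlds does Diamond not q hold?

w0: successors {w1, w2}; not q there: w1:T, w2:F. ✓
w1: no successors, so Diamond not q fails. ✗
w2: no successors, so Diamond not q fails. ✗
Satisfying worlds: {w0}.

1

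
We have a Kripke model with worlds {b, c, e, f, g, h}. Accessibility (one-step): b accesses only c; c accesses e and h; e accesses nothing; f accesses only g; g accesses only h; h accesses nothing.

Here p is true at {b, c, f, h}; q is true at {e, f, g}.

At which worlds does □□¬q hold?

b: successors {c}; □¬q there: c:F. ✗
c: successors {e, h}; □¬q there: e:T, h:T. ✓
e: no successors, so □□¬q holds vacuously. ✓
f: successors {g}; □¬q there: g:T. ✓
g: successors {h}; □¬q there: h:T. ✓
h: no successors, so □□¬q holds vacuously. ✓

{c, e, f, g, h}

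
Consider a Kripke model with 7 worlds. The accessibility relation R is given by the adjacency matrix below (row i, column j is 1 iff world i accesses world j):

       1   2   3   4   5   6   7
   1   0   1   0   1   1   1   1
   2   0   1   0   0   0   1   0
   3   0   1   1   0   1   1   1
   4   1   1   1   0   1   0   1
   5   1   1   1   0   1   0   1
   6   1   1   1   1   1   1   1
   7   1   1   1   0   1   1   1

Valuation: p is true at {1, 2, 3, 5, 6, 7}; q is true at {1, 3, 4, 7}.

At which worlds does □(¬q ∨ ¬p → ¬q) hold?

{2, 3, 4, 5, 7}

1: successors {2, 4, 5, 6, 7}; ¬q ∨ ¬p → ¬q there: 2:T, 4:F, 5:T, 6:T, 7:T. ✗
2: successors {2, 6}; ¬q ∨ ¬p → ¬q there: 2:T, 6:T. ✓
3: successors {2, 3, 5, 6, 7}; ¬q ∨ ¬p → ¬q there: 2:T, 3:T, 5:T, 6:T, 7:T. ✓
4: successors {1, 2, 3, 5, 7}; ¬q ∨ ¬p → ¬q there: 1:T, 2:T, 3:T, 5:T, 7:T. ✓
5: successors {1, 2, 3, 5, 7}; ¬q ∨ ¬p → ¬q there: 1:T, 2:T, 3:T, 5:T, 7:T. ✓
6: successors {1, 2, 3, 4, 5, 6, 7}; ¬q ∨ ¬p → ¬q there: 1:T, 2:T, 3:T, 4:F, 5:T, 6:T, 7:T. ✗
7: successors {1, 2, 3, 5, 6, 7}; ¬q ∨ ¬p → ¬q there: 1:T, 2:T, 3:T, 5:T, 6:T, 7:T. ✓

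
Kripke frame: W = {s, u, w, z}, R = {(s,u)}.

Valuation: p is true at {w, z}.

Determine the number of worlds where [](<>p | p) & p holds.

s: [](<>p | p) is F, p is F. ✗
u: [](<>p | p) is T, p is F. ✗
w: [](<>p | p) is T, p is T. ✓
z: [](<>p | p) is T, p is T. ✓
Satisfying worlds: {w, z}.

2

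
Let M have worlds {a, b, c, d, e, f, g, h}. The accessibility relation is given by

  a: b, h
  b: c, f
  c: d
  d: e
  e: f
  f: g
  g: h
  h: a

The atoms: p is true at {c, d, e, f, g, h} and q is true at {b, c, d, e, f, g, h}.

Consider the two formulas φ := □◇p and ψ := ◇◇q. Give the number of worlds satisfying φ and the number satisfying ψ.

For □◇p:
a: successors {b, h}; ◇p there: b:T, h:F. ✗
b: successors {c, f}; ◇p there: c:T, f:T. ✓
c: successors {d}; ◇p there: d:T. ✓
d: successors {e}; ◇p there: e:T. ✓
e: successors {f}; ◇p there: f:T. ✓
f: successors {g}; ◇p there: g:T. ✓
g: successors {h}; ◇p there: h:F. ✗
h: successors {a}; ◇p there: a:T. ✓
— 6 worlds.
For ◇◇q:
a: successors {b, h}; ◇q there: b:T, h:F. ✓
b: successors {c, f}; ◇q there: c:T, f:T. ✓
c: successors {d}; ◇q there: d:T. ✓
d: successors {e}; ◇q there: e:T. ✓
e: successors {f}; ◇q there: f:T. ✓
f: successors {g}; ◇q there: g:T. ✓
g: successors {h}; ◇q there: h:F. ✗
h: successors {a}; ◇q there: a:T. ✓
— 7 worlds.

6 and 7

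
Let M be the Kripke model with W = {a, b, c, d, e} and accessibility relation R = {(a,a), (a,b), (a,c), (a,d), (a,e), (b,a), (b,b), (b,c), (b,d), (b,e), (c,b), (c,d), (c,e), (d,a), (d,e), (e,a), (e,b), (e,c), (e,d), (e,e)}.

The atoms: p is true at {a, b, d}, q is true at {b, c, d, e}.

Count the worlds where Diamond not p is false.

0

a: successors {a, b, c, d, e}; not p there: a:F, b:F, c:T, d:F, e:T. ✓
b: successors {a, b, c, d, e}; not p there: a:F, b:F, c:T, d:F, e:T. ✓
c: successors {b, d, e}; not p there: b:F, d:F, e:T. ✓
d: successors {a, e}; not p there: a:F, e:T. ✓
e: successors {a, b, c, d, e}; not p there: a:F, b:F, c:T, d:F, e:T. ✓
Satisfying worlds: {a, b, c, d, e}.
So Diamond not p fails at the other 0 worlds.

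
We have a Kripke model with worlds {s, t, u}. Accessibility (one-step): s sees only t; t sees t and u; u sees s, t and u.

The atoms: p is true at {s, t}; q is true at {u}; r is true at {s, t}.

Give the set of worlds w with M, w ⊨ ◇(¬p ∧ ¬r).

s: successors {t}; ¬p ∧ ¬r there: t:F. ✗
t: successors {t, u}; ¬p ∧ ¬r there: t:F, u:T. ✓
u: successors {s, t, u}; ¬p ∧ ¬r there: s:F, t:F, u:T. ✓

{t, u}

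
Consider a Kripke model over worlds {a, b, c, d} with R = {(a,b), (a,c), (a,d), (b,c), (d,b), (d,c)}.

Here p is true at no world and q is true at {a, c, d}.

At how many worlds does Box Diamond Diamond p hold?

a: successors {b, c, d}; Diamond Diamond p there: b:F, c:F, d:F. ✗
b: successors {c}; Diamond Diamond p there: c:F. ✗
c: no successors, so Box Diamond Diamond p holds vacuously. ✓
d: successors {b, c}; Diamond Diamond p there: b:F, c:F. ✗
Satisfying worlds: {c}.

1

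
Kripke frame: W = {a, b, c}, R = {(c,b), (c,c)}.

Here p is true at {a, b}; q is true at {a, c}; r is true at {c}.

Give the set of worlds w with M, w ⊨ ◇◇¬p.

a: no successors, so ◇◇¬p fails. ✗
b: no successors, so ◇◇¬p fails. ✗
c: successors {b, c}; ◇¬p there: b:F, c:T. ✓

{c}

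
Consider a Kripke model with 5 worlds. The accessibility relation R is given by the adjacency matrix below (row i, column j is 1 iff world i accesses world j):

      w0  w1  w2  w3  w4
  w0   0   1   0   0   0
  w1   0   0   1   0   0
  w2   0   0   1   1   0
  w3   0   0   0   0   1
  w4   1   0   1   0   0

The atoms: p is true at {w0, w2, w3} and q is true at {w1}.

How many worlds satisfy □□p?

w0: successors {w1}; □p there: w1:T. ✓
w1: successors {w2}; □p there: w2:T. ✓
w2: successors {w2, w3}; □p there: w2:T, w3:F. ✗
w3: successors {w4}; □p there: w4:T. ✓
w4: successors {w0, w2}; □p there: w0:F, w2:T. ✗
Satisfying worlds: {w0, w1, w3}.

3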